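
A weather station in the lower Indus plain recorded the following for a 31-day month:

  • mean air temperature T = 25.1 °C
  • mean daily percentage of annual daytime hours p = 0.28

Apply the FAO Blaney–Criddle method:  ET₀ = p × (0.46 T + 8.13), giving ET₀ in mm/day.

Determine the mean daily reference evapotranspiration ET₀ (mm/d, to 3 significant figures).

5.51 mm/d

ET₀ = 0.28 × (0.46 × 25.1 + 8.13) = 0.28 × 19.676 = 5.5093 mm/d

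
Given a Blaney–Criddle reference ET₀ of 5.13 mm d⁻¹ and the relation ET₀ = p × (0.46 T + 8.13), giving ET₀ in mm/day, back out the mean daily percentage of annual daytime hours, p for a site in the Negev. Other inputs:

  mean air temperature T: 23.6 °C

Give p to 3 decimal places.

0.270

p = ET₀ / (0.46 T + 8.13) = 5.13 / (0.46 × 23.6 + 8.13) = 5.13 / 18.986 = 0.2702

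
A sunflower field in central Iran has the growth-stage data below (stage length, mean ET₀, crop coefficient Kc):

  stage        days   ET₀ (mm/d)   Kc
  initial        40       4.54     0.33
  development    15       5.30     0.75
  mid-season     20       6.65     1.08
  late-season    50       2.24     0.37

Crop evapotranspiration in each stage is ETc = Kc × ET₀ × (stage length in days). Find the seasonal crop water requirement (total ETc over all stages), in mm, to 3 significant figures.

305 mm

initial: 0.33 × 4.54 × 40 = 59.93 mm
development: 0.75 × 5.30 × 15 = 59.63 mm
mid-season: 1.08 × 6.65 × 20 = 143.64 mm
late-season: 0.37 × 2.24 × 50 = 41.44 mm
Seasonal total = 304.64 mm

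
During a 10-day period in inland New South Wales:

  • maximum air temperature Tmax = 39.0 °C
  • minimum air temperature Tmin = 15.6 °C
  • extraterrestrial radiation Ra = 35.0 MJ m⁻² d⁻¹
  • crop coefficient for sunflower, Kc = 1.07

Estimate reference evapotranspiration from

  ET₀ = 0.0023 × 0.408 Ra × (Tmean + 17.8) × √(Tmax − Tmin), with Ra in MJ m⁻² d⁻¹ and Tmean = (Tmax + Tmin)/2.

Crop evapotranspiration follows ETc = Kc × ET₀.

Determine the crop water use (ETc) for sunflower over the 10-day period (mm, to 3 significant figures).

76.7 mm

Tmean = (39.0 + 15.6)/2 = 27.30 °C
0.408 Ra = 0.408 × 35.0 = 14.2800 mm/d equivalent
ET₀ = 0.0023 × 14.2800 × (27.30 + 17.8) × √23.4 = 0.0023 × 14.2800 × 45.10 × 4.8374 = 7.1655 mm/d
ETc = Kc × ET₀ = 1.07 × 7.1655 = 7.6671 mm/d
Over 10 days: 7.6671 × 10 = 76.671 mm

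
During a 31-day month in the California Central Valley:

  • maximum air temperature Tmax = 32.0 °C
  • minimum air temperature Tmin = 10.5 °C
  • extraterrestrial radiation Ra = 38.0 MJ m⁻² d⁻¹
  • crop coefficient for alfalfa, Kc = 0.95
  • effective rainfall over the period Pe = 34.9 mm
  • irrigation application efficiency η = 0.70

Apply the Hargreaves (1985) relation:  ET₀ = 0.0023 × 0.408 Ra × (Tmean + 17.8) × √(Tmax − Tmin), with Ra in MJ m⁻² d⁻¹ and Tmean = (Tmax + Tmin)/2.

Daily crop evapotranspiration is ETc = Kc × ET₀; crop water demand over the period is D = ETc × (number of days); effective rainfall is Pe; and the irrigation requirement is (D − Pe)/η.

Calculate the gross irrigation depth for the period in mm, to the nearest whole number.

222 mm

Tmean = (32.0 + 10.5)/2 = 21.25 °C
0.408 Ra = 0.408 × 38.0 = 15.5040 mm/d equivalent
ET₀ = 0.0023 × 15.5040 × (21.25 + 17.8) × √21.5 = 0.0023 × 15.5040 × 39.05 × 4.6368 = 6.4567 mm/d
ETc = Kc × ET₀ = 0.95 × 6.4567 = 6.1339 mm/d
Crop demand D = ETc × 31 d = 6.1339 × 31 = 190.151 mm
D − Pe = 190.151 − 34.9 = 155.251 mm
Gross irrigation = 155.251 / 0.70 = 221.787 mm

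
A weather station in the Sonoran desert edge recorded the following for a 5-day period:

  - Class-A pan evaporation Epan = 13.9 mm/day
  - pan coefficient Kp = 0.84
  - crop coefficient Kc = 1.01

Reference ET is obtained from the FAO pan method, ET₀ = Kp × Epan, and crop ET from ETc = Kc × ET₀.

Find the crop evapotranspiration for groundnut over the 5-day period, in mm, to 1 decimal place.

ET₀ = 0.84 × 13.9 = 11.6760 mm/d
ETc = Kc × ET₀ = 1.01 × 11.6760 = 11.7928 mm/d
Over 5 days: 11.7928 × 5 = 58.964 mm

59.0 mm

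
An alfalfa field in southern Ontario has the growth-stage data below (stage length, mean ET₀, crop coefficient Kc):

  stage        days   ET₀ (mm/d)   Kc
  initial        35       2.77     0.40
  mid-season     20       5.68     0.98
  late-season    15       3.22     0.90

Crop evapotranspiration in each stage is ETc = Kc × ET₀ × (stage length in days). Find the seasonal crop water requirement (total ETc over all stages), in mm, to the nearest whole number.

194 mm

initial: 0.40 × 2.77 × 35 = 38.78 mm
mid-season: 0.98 × 5.68 × 20 = 111.33 mm
late-season: 0.90 × 3.22 × 15 = 43.47 mm
Seasonal total = 193.58 mm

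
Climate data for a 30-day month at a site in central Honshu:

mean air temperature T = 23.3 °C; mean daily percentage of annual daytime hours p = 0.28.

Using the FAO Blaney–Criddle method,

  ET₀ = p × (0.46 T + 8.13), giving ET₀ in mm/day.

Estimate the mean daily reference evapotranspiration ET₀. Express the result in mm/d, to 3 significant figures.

ET₀ = 0.28 × (0.46 × 23.3 + 8.13) = 0.28 × 18.848 = 5.2774 mm/d

5.28 mm/d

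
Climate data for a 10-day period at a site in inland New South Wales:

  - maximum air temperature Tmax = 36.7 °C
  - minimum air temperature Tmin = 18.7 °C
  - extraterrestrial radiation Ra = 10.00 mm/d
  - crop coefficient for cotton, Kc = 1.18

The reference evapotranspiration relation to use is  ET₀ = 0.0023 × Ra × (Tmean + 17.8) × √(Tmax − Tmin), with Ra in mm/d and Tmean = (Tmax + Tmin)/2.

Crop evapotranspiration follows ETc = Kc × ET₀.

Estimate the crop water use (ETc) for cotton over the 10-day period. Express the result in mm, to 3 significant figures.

52.4 mm

Tmean = (36.7 + 18.7)/2 = 27.70 °C
ET₀ = 0.0023 × 10.00 × (27.70 + 17.8) × √18.0 = 0.0023 × 10.00 × 45.50 × 4.2426 = 4.4399 mm/d
ETc = Kc × ET₀ = 1.18 × 4.4399 = 5.2391 mm/d
Over 10 days: 5.2391 × 10 = 52.391 mm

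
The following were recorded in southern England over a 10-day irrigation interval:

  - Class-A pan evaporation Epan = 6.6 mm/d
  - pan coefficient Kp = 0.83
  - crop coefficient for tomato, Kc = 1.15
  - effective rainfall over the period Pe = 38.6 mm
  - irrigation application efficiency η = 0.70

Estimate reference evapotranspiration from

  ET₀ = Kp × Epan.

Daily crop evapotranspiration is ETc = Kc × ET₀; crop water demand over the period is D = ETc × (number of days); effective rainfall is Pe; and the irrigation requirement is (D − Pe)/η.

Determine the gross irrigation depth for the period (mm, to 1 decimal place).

34.9 mm

ET₀ = 0.83 × 6.6 = 5.4780 mm/d
ETc = Kc × ET₀ = 1.15 × 5.4780 = 6.2997 mm/d
Crop demand D = ETc × 10 d = 6.2997 × 10 = 62.997 mm
D − Pe = 62.997 − 38.6 = 24.397 mm
Gross irrigation = 24.397 / 0.70 = 34.853 mm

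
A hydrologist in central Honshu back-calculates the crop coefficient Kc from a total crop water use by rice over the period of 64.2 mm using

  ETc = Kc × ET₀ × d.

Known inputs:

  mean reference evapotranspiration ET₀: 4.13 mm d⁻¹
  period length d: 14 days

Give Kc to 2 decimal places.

ETc = Kc × ET₀ × d  ⇒  Kc = ETc / (ET₀ × d)
Kc = 64.2 / (4.13 × 14) = 64.2 / 57.82 = 1.1103

1.11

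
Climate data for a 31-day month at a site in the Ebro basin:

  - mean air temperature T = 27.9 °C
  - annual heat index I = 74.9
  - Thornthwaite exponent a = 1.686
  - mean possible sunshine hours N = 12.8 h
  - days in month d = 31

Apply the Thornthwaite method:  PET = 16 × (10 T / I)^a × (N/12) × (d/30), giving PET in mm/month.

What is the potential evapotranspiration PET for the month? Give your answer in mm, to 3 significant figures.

162 mm

10T/I = 10 × 27.9 / 74.9 = 3.7250
(10T/I)^a = 3.7250^1.686 = 9.1816
Uncorrected PET = 16 × 9.1816 = 146.906 mm
Correction = (N/12)(d/30) = (12.8/12)(31/30) = 1.1022
PET = 146.906 × 1.1022 = 161.920 mm/month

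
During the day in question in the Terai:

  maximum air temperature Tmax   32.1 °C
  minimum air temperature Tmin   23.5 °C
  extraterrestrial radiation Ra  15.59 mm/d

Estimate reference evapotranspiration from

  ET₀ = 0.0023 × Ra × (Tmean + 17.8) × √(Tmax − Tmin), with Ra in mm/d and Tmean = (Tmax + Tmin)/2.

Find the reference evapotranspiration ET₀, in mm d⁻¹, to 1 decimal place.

4.8 mm d⁻¹

Tmean = (32.1 + 23.5)/2 = 27.80 °C
ET₀ = 0.0023 × 15.59 × (27.80 + 17.8) × √8.6 = 0.0023 × 15.59 × 45.60 × 2.9326 = 4.7950 mm/d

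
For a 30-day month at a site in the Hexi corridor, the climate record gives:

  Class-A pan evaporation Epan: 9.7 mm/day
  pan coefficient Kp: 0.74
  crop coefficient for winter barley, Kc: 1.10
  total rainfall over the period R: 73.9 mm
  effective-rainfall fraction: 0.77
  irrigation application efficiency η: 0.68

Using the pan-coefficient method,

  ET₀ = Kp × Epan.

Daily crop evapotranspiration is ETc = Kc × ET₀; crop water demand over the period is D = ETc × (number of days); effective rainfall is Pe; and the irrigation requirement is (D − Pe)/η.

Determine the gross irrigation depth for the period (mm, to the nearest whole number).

265 mm

ET₀ = 0.74 × 9.7 = 7.1780 mm/d
ETc = Kc × ET₀ = 1.10 × 7.1780 = 7.8958 mm/d
Crop demand D = ETc × 30 d = 7.8958 × 30 = 236.874 mm
Pe = 0.77 × 73.9 = 56.903 mm
D − Pe = 236.874 − 56.903 = 179.971 mm
Gross irrigation = 179.971 / 0.68 = 264.663 mm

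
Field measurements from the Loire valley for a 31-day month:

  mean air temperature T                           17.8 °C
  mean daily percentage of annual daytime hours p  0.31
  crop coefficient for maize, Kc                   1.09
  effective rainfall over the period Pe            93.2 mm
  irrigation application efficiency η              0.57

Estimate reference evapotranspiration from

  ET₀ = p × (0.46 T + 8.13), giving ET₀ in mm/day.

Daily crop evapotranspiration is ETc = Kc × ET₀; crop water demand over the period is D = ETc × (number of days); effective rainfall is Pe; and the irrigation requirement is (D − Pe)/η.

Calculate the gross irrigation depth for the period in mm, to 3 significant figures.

136 mm

ET₀ = 0.31 × (0.46 × 17.8 + 8.13) = 0.31 × 16.318 = 5.0586 mm/d
ETc = Kc × ET₀ = 1.09 × 5.0586 = 5.5139 mm/d
Crop demand D = ETc × 31 d = 5.5139 × 31 = 170.931 mm
D − Pe = 170.931 − 93.2 = 77.731 mm
Gross irrigation = 77.731 / 0.57 = 136.370 mm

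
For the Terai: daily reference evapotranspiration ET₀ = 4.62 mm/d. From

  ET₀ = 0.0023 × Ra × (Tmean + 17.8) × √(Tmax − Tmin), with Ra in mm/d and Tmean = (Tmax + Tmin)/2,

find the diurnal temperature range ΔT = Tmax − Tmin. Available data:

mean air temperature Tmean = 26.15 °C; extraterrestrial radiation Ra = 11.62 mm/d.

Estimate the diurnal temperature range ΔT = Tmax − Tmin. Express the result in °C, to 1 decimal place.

√ΔT = ET₀ / [0.0023 × Ra × (Tmean+17.8)] = 4.62 / (0.0023 × 11.62 × 43.95) = 3.9332
ΔT = 3.9332² = 15.470 °C

15.5 °C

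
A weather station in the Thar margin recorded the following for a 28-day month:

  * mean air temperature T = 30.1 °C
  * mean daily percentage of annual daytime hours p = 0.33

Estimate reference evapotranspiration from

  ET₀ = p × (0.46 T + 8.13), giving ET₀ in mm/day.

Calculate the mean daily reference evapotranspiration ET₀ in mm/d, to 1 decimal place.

7.3 mm/d

ET₀ = 0.33 × (0.46 × 30.1 + 8.13) = 0.33 × 21.976 = 7.2521 mm/d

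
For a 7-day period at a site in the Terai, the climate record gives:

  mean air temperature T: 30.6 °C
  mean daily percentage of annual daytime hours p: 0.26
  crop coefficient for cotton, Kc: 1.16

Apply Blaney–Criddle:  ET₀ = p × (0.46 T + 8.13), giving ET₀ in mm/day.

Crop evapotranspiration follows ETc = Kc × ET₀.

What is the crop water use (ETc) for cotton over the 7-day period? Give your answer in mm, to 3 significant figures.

46.9 mm

ET₀ = 0.26 × (0.46 × 30.6 + 8.13) = 0.26 × 22.206 = 5.7736 mm/d
ETc = Kc × ET₀ = 1.16 × 5.7736 = 6.6974 mm/d
Over 7 days: 6.6974 × 7 = 46.882 mm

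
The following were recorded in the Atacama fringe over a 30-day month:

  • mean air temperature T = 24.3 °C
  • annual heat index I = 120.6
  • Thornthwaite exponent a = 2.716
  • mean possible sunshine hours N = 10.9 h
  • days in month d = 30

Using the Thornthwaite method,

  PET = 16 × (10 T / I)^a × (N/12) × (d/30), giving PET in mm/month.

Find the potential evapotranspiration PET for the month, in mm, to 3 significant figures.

10T/I = 10 × 24.3 / 120.6 = 2.0149
(10T/I)^a = 2.0149^2.716 = 6.7043
Uncorrected PET = 16 × 6.7043 = 107.269 mm
Correction = (N/12)(d/30) = (10.9/12)(30/30) = 0.9083
PET = 107.269 × 0.9083 = 97.432 mm/month

97.4 mm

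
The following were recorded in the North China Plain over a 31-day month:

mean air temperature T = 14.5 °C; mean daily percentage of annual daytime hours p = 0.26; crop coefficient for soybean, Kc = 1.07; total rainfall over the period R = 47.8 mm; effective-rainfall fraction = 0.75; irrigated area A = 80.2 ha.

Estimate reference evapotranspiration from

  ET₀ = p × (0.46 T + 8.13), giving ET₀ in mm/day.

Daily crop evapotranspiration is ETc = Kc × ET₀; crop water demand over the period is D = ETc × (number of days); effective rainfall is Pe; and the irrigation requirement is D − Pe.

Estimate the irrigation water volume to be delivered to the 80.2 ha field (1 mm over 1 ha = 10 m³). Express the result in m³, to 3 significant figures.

73600 m³

ET₀ = 0.26 × (0.46 × 14.5 + 8.13) = 0.26 × 14.800 = 3.8480 mm/d
ETc = Kc × ET₀ = 1.07 × 3.8480 = 4.1174 mm/d
Crop demand D = ETc × 31 d = 4.1174 × 31 = 127.639 mm
Pe = 0.75 × 47.8 = 35.850 mm
D − Pe = 127.639 − 35.850 = 91.789 mm
Volume = 91.789 mm × 80.2 ha × 10 = 73614.8 m³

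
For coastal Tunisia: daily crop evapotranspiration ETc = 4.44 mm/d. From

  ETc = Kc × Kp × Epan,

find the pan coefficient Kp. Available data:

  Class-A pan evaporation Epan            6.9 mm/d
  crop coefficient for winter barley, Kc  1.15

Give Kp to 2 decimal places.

ETc = Kc × Kp × Epan  ⇒  Kp = ETc / (Kc × Epan)
Kp = 4.44 / (1.15 × 6.9) = 4.44 / 7.935 = 0.5595

0.56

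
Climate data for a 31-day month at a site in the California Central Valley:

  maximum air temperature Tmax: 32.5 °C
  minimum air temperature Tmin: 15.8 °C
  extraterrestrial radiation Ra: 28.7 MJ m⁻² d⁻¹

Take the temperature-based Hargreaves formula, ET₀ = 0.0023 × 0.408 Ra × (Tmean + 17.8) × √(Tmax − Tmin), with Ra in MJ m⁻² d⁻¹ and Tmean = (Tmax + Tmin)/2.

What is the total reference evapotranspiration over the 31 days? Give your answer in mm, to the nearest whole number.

Tmean = (32.5 + 15.8)/2 = 24.15 °C
0.408 Ra = 0.408 × 28.7 = 11.7096 mm/d equivalent
ET₀ = 0.0023 × 11.7096 × (24.15 + 17.8) × √16.7 = 0.0023 × 11.7096 × 41.95 × 4.0866 = 4.6170 mm/d
Over 31 days: 4.6170 × 31 = 143.127 mm

143 mm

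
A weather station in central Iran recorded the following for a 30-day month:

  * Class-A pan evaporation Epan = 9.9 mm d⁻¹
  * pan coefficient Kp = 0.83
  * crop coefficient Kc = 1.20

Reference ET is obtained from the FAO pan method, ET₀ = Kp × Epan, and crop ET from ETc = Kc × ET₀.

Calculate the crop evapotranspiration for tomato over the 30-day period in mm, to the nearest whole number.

296 mm

ET₀ = 0.83 × 9.9 = 8.2170 mm/d
ETc = Kc × ET₀ = 1.20 × 8.2170 = 9.8604 mm/d
Over 30 days: 9.8604 × 30 = 295.812 mm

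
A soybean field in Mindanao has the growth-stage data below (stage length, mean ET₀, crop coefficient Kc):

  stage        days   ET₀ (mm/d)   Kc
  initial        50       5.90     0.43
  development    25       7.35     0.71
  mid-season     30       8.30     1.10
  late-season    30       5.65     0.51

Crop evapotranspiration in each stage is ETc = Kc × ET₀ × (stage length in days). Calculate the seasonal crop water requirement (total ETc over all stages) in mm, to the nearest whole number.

initial: 0.43 × 5.90 × 50 = 126.85 mm
development: 0.71 × 7.35 × 25 = 130.46 mm
mid-season: 1.10 × 8.30 × 30 = 273.90 mm
late-season: 0.51 × 5.65 × 30 = 86.45 mm
Seasonal total = 617.66 mm

618 mm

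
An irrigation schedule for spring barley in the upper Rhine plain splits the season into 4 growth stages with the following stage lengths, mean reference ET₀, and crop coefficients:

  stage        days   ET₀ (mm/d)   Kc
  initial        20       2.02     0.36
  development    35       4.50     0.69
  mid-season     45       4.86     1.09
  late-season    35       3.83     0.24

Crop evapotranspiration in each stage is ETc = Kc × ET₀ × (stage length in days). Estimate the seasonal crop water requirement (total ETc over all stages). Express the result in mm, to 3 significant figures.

initial: 0.36 × 2.02 × 20 = 14.54 mm
development: 0.69 × 4.50 × 35 = 108.68 mm
mid-season: 1.09 × 4.86 × 45 = 238.38 mm
late-season: 0.24 × 3.83 × 35 = 32.17 mm
Seasonal total = 393.77 mm

394 mm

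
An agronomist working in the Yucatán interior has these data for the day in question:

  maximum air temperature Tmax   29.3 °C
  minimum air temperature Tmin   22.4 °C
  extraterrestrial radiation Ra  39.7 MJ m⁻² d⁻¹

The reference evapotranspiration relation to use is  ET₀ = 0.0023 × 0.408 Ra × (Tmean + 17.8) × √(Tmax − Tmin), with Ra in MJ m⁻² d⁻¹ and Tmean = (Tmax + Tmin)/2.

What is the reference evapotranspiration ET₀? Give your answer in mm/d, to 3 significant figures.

4.27 mm/d

Tmean = (29.3 + 22.4)/2 = 25.85 °C
0.408 Ra = 0.408 × 39.7 = 16.1976 mm/d equivalent
ET₀ = 0.0023 × 16.1976 × (25.85 + 17.8) × √6.9 = 0.0023 × 16.1976 × 43.65 × 2.6268 = 4.2716 mm/d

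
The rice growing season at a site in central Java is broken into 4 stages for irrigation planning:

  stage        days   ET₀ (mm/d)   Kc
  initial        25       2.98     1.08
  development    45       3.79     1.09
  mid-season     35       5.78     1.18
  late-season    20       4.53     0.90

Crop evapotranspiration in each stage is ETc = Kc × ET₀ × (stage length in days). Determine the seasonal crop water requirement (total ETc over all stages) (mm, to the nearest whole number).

initial: 1.08 × 2.98 × 25 = 80.46 mm
development: 1.09 × 3.79 × 45 = 185.90 mm
mid-season: 1.18 × 5.78 × 35 = 238.71 mm
late-season: 0.90 × 4.53 × 20 = 81.54 mm
Seasonal total = 586.61 mm

587 mm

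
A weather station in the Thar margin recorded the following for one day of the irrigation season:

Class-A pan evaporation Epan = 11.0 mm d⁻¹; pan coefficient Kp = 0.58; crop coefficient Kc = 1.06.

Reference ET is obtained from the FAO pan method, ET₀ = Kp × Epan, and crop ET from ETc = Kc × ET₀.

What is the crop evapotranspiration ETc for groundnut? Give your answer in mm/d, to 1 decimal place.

ET₀ = 0.58 × 11.0 = 6.3800 mm/d
ETc = Kc × ET₀ = 1.06 × 6.3800 = 6.7628 mm/d

6.8 mm/d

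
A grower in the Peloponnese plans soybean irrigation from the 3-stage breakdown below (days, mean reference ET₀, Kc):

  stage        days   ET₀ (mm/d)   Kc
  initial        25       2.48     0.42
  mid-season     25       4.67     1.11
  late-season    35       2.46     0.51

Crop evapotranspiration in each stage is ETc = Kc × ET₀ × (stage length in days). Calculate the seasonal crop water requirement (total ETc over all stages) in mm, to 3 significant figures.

initial: 0.42 × 2.48 × 25 = 26.04 mm
mid-season: 1.11 × 4.67 × 25 = 129.59 mm
late-season: 0.51 × 2.46 × 35 = 43.91 mm
Seasonal total = 199.54 mm

200 mm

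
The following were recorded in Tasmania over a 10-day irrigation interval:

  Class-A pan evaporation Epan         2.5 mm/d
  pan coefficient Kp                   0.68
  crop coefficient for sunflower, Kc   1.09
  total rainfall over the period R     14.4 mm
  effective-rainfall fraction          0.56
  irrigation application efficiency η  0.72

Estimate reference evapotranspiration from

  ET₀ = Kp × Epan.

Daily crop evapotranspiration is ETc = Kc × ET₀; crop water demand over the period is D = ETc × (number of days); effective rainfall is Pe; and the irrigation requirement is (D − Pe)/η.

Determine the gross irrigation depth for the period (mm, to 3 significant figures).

14.5 mm

ET₀ = 0.68 × 2.5 = 1.7000 mm/d
ETc = Kc × ET₀ = 1.09 × 1.7000 = 1.8530 mm/d
Crop demand D = ETc × 10 d = 1.8530 × 10 = 18.530 mm
Pe = 0.56 × 14.4 = 8.064 mm
D − Pe = 18.530 − 8.064 = 10.466 mm
Gross irrigation = 10.466 / 0.72 = 14.536 mm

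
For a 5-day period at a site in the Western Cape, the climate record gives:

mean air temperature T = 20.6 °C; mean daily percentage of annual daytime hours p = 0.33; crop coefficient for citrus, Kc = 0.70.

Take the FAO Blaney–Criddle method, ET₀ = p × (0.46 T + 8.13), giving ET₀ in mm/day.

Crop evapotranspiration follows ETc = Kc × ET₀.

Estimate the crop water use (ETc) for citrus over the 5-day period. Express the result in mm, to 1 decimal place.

20.3 mm

ET₀ = 0.33 × (0.46 × 20.6 + 8.13) = 0.33 × 17.606 = 5.8100 mm/d
ETc = Kc × ET₀ = 0.70 × 5.8100 = 4.0670 mm/d
Over 5 days: 4.0670 × 5 = 20.335 mm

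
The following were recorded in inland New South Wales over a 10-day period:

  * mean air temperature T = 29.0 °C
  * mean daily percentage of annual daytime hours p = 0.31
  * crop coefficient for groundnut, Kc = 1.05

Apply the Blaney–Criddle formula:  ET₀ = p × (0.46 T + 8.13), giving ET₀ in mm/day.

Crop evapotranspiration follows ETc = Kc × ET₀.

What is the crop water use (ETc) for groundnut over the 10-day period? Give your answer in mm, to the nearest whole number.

70 mm

ET₀ = 0.31 × (0.46 × 29.0 + 8.13) = 0.31 × 21.470 = 6.6557 mm/d
ETc = Kc × ET₀ = 1.05 × 6.6557 = 6.9885 mm/d
Over 10 days: 6.9885 × 10 = 69.885 mm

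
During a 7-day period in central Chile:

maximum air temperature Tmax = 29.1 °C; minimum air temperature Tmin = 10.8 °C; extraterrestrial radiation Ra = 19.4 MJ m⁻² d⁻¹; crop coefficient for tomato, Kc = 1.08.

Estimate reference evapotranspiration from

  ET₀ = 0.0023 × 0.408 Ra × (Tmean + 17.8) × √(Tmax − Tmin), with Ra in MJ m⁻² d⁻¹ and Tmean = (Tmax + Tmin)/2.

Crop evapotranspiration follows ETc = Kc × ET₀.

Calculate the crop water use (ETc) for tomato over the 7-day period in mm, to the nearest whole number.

Tmean = (29.1 + 10.8)/2 = 19.95 °C
0.408 Ra = 0.408 × 19.4 = 7.9152 mm/d equivalent
ET₀ = 0.0023 × 7.9152 × (19.95 + 17.8) × √18.3 = 0.0023 × 7.9152 × 37.75 × 4.2778 = 2.9399 mm/d
ETc = Kc × ET₀ = 1.08 × 2.9399 = 3.1751 mm/d
Over 7 days: 3.1751 × 7 = 22.226 mm

22 mm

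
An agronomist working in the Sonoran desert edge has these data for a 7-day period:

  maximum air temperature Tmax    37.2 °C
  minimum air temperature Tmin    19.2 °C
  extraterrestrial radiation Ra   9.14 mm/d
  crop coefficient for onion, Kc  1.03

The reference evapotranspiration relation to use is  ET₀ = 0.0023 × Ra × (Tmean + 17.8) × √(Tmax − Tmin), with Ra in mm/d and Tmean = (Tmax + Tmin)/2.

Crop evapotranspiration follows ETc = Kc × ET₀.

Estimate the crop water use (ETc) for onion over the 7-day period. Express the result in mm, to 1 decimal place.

29.6 mm

Tmean = (37.2 + 19.2)/2 = 28.20 °C
ET₀ = 0.0023 × 9.14 × (28.20 + 17.8) × √18.0 = 0.0023 × 9.14 × 46.00 × 4.2426 = 4.1026 mm/d
ETc = Kc × ET₀ = 1.03 × 4.1026 = 4.2257 mm/d
Over 7 days: 4.2257 × 7 = 29.580 mm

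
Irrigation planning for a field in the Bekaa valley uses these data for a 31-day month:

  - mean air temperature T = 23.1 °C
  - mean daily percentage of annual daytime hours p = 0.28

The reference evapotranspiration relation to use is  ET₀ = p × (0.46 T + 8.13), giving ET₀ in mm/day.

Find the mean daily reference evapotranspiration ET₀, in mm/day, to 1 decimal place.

5.3 mm/day

ET₀ = 0.28 × (0.46 × 23.1 + 8.13) = 0.28 × 18.756 = 5.2517 mm/d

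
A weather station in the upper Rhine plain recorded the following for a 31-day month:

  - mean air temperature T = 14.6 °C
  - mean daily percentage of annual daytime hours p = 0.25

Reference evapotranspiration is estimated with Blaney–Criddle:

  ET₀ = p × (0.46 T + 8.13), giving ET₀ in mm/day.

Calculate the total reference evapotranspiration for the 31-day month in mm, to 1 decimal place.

ET₀ = 0.25 × (0.46 × 14.6 + 8.13) = 0.25 × 14.846 = 3.7115 mm/d
Monthly total = 3.7115 × 31 = 115.057 mm

115.1 mm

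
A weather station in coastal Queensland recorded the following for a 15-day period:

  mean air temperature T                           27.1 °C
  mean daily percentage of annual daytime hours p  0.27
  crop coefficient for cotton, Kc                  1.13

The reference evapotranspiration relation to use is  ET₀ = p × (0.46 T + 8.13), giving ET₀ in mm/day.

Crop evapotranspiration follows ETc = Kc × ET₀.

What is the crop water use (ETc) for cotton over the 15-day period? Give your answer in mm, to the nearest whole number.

94 mm

ET₀ = 0.27 × (0.46 × 27.1 + 8.13) = 0.27 × 20.596 = 5.5609 mm/d
ETc = Kc × ET₀ = 1.13 × 5.5609 = 6.2838 mm/d
Over 15 days: 6.2838 × 15 = 94.257 mm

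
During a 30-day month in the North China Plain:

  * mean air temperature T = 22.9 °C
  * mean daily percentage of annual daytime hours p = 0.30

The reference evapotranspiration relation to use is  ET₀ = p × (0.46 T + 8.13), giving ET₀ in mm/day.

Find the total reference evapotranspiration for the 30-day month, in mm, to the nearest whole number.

ET₀ = 0.30 × (0.46 × 22.9 + 8.13) = 0.30 × 18.664 = 5.5992 mm/d
Monthly total = 5.5992 × 30 = 167.976 mm

168 mm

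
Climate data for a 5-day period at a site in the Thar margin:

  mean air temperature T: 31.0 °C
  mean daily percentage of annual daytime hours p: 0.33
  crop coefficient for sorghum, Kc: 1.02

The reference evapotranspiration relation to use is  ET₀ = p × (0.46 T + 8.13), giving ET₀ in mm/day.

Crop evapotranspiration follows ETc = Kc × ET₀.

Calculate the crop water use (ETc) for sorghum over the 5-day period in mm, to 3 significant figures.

37.7 mm

ET₀ = 0.33 × (0.46 × 31.0 + 8.13) = 0.33 × 22.390 = 7.3887 mm/d
ETc = Kc × ET₀ = 1.02 × 7.3887 = 7.5365 mm/d
Over 5 days: 7.5365 × 5 = 37.683 mm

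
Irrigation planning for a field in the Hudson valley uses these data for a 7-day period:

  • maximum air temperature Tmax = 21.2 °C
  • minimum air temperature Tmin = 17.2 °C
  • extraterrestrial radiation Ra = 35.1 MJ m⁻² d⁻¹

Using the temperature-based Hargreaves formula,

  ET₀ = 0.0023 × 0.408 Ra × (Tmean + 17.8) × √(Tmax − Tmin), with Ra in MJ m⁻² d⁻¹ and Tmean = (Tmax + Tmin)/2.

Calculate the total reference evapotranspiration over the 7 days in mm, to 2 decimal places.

Tmean = (21.2 + 17.2)/2 = 19.20 °C
0.408 Ra = 0.408 × 35.1 = 14.3208 mm/d equivalent
ET₀ = 0.0023 × 14.3208 × (19.20 + 17.8) × √4.0 = 0.0023 × 14.3208 × 37.00 × 2.0000 = 2.4374 mm/d
Over 7 days: 2.4374 × 7 = 17.062 mm

17.06 mm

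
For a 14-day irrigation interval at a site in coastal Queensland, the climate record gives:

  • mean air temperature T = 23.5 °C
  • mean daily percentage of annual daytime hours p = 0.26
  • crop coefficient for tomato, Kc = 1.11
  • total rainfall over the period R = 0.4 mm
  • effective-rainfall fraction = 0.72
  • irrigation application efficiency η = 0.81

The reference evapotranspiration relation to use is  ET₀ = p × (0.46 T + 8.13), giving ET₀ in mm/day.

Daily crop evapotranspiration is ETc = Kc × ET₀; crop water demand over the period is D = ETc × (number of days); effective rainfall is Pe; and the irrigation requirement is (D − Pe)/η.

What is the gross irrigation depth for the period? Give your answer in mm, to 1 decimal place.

ET₀ = 0.26 × (0.46 × 23.5 + 8.13) = 0.26 × 18.940 = 4.9244 mm/d
ETc = Kc × ET₀ = 1.11 × 4.9244 = 5.4661 mm/d
Crop demand D = ETc × 14 d = 5.4661 × 14 = 76.525 mm
Pe = 0.72 × 0.4 = 0.288 mm
D − Pe = 76.525 − 0.288 = 76.237 mm
Gross irrigation = 76.237 / 0.81 = 94.120 mm

94.1 mm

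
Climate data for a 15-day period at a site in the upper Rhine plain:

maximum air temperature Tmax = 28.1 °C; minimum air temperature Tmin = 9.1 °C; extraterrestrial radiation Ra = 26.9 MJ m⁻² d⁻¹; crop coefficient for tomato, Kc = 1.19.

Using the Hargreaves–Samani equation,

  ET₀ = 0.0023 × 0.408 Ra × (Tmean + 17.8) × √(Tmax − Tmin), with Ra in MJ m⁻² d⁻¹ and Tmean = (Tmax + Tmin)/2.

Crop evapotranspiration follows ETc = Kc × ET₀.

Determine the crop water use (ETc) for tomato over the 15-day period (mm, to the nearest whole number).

Tmean = (28.1 + 9.1)/2 = 18.60 °C
0.408 Ra = 0.408 × 26.9 = 10.9752 mm/d equivalent
ET₀ = 0.0023 × 10.9752 × (18.60 + 17.8) × √19.0 = 0.0023 × 10.9752 × 36.40 × 4.3589 = 4.0051 mm/d
ETc = Kc × ET₀ = 1.19 × 4.0051 = 4.7661 mm/d
Over 15 days: 4.7661 × 15 = 71.492 mm

71 mm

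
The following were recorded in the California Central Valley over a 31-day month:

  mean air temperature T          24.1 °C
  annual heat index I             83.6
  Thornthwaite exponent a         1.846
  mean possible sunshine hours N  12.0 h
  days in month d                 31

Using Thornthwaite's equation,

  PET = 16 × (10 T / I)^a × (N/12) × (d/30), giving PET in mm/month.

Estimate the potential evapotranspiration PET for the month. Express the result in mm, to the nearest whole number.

117 mm

10T/I = 10 × 24.1 / 83.6 = 2.8828
(10T/I)^a = 2.8828^1.846 = 7.0602
Uncorrected PET = 16 × 7.0602 = 112.963 mm
Correction = (N/12)(d/30) = (12.0/12)(31/30) = 1.0333
PET = 112.963 × 1.0333 = 116.725 mm/month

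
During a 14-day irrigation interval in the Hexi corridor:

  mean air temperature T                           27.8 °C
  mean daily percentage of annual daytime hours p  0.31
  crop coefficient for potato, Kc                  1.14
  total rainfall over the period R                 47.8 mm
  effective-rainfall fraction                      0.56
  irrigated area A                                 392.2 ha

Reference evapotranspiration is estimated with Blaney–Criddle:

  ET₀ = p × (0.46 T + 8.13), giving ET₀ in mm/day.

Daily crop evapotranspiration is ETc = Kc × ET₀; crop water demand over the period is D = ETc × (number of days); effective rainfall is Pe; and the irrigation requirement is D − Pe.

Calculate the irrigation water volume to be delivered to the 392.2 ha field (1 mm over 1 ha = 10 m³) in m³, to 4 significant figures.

ET₀ = 0.31 × (0.46 × 27.8 + 8.13) = 0.31 × 20.918 = 6.4846 mm/d
ETc = Kc × ET₀ = 1.14 × 6.4846 = 7.3924 mm/d
Crop demand D = ETc × 14 d = 7.3924 × 14 = 103.494 mm
Pe = 0.56 × 47.8 = 26.768 mm
D − Pe = 103.494 − 26.768 = 76.726 mm
Volume = 76.726 mm × 392.2 ha × 10 = 300919.4 m³

300900 m³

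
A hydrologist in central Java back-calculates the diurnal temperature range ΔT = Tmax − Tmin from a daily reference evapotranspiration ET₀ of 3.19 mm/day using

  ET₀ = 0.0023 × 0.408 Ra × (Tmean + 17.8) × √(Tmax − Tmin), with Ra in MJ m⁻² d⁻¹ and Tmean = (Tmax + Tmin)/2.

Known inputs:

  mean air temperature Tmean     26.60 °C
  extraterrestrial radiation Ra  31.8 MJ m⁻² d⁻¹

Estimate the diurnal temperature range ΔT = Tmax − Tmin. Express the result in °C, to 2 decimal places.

√ΔT = ET₀ / [0.0023 × 0.408 × Ra × (Tmean+17.8)] = 3.19 / (0.0023 × 12.9744 × 44.40) = 2.4076
ΔT = 2.4076² = 5.797 °C

5.80 °C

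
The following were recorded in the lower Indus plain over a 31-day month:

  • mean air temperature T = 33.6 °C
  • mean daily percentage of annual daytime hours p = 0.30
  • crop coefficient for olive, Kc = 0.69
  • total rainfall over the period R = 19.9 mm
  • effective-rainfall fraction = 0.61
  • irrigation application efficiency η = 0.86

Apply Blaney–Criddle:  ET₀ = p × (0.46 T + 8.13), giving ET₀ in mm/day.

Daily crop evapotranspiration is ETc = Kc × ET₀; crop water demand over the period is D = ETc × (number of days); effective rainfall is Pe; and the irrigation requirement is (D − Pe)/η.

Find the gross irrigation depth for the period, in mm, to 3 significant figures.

ET₀ = 0.30 × (0.46 × 33.6 + 8.13) = 0.30 × 23.586 = 7.0758 mm/d
ETc = Kc × ET₀ = 0.69 × 7.0758 = 4.8823 mm/d
Crop demand D = ETc × 31 d = 4.8823 × 31 = 151.351 mm
Pe = 0.61 × 19.9 = 12.139 mm
D − Pe = 151.351 − 12.139 = 139.212 mm
Gross irrigation = 139.212 / 0.86 = 161.874 mm

162 mm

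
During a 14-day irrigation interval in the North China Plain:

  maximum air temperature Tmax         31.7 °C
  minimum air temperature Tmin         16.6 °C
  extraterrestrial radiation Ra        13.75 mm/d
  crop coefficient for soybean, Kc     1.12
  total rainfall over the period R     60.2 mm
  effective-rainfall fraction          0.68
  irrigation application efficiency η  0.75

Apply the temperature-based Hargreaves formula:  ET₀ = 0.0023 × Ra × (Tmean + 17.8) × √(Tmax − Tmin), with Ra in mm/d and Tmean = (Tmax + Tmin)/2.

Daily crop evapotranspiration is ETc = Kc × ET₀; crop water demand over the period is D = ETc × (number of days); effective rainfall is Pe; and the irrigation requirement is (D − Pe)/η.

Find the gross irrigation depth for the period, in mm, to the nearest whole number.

53 mm

Tmean = (31.7 + 16.6)/2 = 24.15 °C
ET₀ = 0.0023 × 13.75 × (24.15 + 17.8) × √15.1 = 0.0023 × 13.75 × 41.95 × 3.8859 = 5.1553 mm/d
ETc = Kc × ET₀ = 1.12 × 5.1553 = 5.7739 mm/d
Crop demand D = ETc × 14 d = 5.7739 × 14 = 80.835 mm
Pe = 0.68 × 60.2 = 40.936 mm
D − Pe = 80.835 − 40.936 = 39.899 mm
Gross irrigation = 39.899 / 0.75 = 53.199 mm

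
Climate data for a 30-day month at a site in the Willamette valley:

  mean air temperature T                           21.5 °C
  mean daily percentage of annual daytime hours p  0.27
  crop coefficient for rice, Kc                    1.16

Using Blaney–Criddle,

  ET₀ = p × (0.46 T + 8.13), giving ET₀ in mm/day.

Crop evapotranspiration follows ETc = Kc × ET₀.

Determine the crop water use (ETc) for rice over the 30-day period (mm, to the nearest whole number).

169 mm

ET₀ = 0.27 × (0.46 × 21.5 + 8.13) = 0.27 × 18.020 = 4.8654 mm/d
ETc = Kc × ET₀ = 1.16 × 4.8654 = 5.6439 mm/d
Over 30 days: 5.6439 × 30 = 169.317 mm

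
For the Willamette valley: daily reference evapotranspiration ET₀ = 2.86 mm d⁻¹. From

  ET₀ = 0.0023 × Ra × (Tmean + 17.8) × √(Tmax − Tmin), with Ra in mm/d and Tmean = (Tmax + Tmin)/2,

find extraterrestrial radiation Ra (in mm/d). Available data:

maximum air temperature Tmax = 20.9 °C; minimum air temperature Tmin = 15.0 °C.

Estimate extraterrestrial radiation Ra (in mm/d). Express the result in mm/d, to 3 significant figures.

14.3 mm/d

Tmean = 17.95 °C; √ΔT = 2.4290
Ra = ET₀ / [0.0023 × (Tmean+17.8) × √ΔT] = 2.86 / (0.0023 × 35.75 × 2.4290) = 14.320 mm/d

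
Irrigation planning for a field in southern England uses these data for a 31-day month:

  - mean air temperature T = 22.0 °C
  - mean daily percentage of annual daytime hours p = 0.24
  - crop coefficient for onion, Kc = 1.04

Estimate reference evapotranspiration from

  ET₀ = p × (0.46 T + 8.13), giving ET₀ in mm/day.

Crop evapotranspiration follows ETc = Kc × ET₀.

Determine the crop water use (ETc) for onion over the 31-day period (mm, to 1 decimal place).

ET₀ = 0.24 × (0.46 × 22.0 + 8.13) = 0.24 × 18.250 = 4.3800 mm/d
ETc = Kc × ET₀ = 1.04 × 4.3800 = 4.5552 mm/d
Over 31 days: 4.5552 × 31 = 141.211 mm

141.2 mm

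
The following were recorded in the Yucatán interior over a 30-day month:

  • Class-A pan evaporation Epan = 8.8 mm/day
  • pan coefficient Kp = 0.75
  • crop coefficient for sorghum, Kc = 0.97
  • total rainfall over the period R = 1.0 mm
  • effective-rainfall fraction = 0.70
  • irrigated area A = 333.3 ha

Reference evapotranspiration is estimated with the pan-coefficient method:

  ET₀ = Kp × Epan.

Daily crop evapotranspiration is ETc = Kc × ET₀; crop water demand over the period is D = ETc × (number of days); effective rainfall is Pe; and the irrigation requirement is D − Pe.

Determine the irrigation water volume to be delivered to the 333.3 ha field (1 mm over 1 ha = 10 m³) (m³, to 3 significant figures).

638000 m³

ET₀ = 0.75 × 8.8 = 6.6000 mm/d
ETc = Kc × ET₀ = 0.97 × 6.6000 = 6.4020 mm/d
Crop demand D = ETc × 30 d = 6.4020 × 30 = 192.060 mm
Pe = 0.70 × 1.0 = 0.700 mm
D − Pe = 192.060 − 0.700 = 191.360 mm
Volume = 191.360 mm × 333.3 ha × 10 = 637802.9 m³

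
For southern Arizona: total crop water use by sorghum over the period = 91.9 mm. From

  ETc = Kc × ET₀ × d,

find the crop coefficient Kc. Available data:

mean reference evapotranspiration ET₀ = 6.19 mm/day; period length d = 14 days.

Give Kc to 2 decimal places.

1.06

ETc = Kc × ET₀ × d  ⇒  Kc = ETc / (ET₀ × d)
Kc = 91.9 / (6.19 × 14) = 91.9 / 86.66 = 1.0605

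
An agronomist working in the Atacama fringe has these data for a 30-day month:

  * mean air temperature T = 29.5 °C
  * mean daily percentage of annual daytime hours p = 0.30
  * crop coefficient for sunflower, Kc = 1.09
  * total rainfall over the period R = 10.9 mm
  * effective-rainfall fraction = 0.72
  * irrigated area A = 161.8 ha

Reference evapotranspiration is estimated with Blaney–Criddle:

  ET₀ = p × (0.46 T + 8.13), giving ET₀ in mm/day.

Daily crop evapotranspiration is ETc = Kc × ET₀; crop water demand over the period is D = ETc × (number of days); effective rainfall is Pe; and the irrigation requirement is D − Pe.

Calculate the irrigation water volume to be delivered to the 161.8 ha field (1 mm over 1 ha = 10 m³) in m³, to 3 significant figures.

ET₀ = 0.30 × (0.46 × 29.5 + 8.13) = 0.30 × 21.700 = 6.5100 mm/d
ETc = Kc × ET₀ = 1.09 × 6.5100 = 7.0959 mm/d
Crop demand D = ETc × 30 d = 7.0959 × 30 = 212.877 mm
Pe = 0.72 × 10.9 = 7.848 mm
D − Pe = 212.877 − 7.848 = 205.029 mm
Volume = 205.029 mm × 161.8 ha × 10 = 331736.9 m³

332000 m³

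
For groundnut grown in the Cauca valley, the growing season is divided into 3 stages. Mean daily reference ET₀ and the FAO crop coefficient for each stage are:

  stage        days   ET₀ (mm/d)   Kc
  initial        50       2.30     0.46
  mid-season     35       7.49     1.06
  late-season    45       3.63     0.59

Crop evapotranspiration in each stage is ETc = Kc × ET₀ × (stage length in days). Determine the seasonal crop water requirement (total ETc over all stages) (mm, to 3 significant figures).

initial: 0.46 × 2.30 × 50 = 52.90 mm
mid-season: 1.06 × 7.49 × 35 = 277.88 mm
late-season: 0.59 × 3.63 × 45 = 96.38 mm
Seasonal total = 427.16 mm

427 mm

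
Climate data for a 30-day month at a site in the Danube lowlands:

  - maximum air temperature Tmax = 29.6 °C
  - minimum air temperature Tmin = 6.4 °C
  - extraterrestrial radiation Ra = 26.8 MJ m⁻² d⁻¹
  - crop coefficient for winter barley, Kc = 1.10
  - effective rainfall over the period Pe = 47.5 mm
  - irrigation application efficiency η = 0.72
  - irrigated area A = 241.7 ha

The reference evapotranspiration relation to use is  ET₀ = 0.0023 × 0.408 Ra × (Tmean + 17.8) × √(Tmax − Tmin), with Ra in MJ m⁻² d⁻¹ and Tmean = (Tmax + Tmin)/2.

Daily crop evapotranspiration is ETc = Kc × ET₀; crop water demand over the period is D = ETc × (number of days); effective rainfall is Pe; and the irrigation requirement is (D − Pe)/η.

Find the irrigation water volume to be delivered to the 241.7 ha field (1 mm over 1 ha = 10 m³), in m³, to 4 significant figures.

Tmean = (29.6 + 6.4)/2 = 18.00 °C
0.408 Ra = 0.408 × 26.8 = 10.9344 mm/d equivalent
ET₀ = 0.0023 × 10.9344 × (18.00 + 17.8) × √23.2 = 0.0023 × 10.9344 × 35.80 × 4.8166 = 4.3366 mm/d
ETc = Kc × ET₀ = 1.10 × 4.3366 = 4.7703 mm/d
Crop demand D = ETc × 30 d = 4.7703 × 30 = 143.109 mm
D − Pe = 143.109 − 47.5 = 95.609 mm
Gross irrigation = 95.609 / 0.72 = 132.790 mm
Volume = 132.790 mm × 241.7 ha × 10 = 320953.4 m³

321000 m³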